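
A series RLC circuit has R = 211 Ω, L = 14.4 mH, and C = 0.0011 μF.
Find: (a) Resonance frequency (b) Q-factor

Step 1 — Resonance condition Im(Z)=0 gives ω₀ = 1/√(LC).
Step 2 — ω₀ = 1/√(0.0144·1.1e-09) = 2.513e+05 rad/s.
Step 3 — f₀ = ω₀/(2π) = 3.999e+04 Hz.
Step 4 — Series Q: Q = ω₀L/R = 2.513e+05·0.0144/211 = 17.15.

(a) f₀ = 3.999e+04 Hz  (b) Q = 17.15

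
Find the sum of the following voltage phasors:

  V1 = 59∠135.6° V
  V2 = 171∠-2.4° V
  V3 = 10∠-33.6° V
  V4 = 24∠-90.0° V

Step 1 — Convert each phasor to rectangular form:
  V1 = 59·(cos(135.6°) + j·sin(135.6°)) = -42.15 + j41.28 V
  V2 = 171·(cos(-2.4°) + j·sin(-2.4°)) = 170.9 - j7.161 V
  V3 = 10·(cos(-33.6°) + j·sin(-33.6°)) = 8.329 - j5.534 V
  V4 = 24·(cos(-90.0°) + j·sin(-90.0°)) = 0 - j24 V
Step 2 — Sum components: V_total = 137 + j4.585 V.
Step 3 — Convert to polar: |V_total| = 137.1 V, ∠V_total = 1.9°.

V_total = 137.1∠1.9° V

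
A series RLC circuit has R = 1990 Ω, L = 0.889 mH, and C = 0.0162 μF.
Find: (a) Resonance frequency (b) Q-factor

Step 1 — Resonance condition Im(Z)=0 gives ω₀ = 1/√(LC).
Step 2 — ω₀ = 1/√(0.000889·1.62e-08) = 2.635e+05 rad/s.
Step 3 — f₀ = ω₀/(2π) = 4.194e+04 Hz.
Step 4 — Series Q: Q = ω₀L/R = 2.635e+05·0.000889/1990 = 0.1177.

(a) f₀ = 4.194e+04 Hz  (b) Q = 0.1177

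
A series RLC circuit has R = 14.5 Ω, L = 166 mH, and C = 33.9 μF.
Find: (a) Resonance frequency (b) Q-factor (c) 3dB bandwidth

Step 1 — Resonance condition Im(Z)=0 gives ω₀ = 1/√(LC).
Step 2 — ω₀ = 1/√(0.166·3.39e-05) = 421.5 rad/s.
Step 3 — f₀ = ω₀/(2π) = 67.09 Hz.
Step 4 — Series Q: Q = ω₀L/R = 421.5·0.166/14.5 = 4.826.
Step 5 — 3dB bandwidth: Δω = ω₀/Q = 87.35 rad/s; BW = Δω/(2π) = 13.9 Hz.

(a) f₀ = 67.09 Hz  (b) Q = 4.826  (c) BW = 13.9 Hz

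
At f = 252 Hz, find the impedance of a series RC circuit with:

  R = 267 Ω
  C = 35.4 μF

Step 1 — Angular frequency: ω = 2π·f = 2π·252 = 1583 rad/s.
Step 2 — Component impedances:
  R: Z = R = 267 Ω
  C: Z = 1/(jωC) = -j/(ω·C) = 0 - j17.84 Ω
Step 3 — Series combination: Z_total = R + C = 267 - j17.84 Ω = 267.6∠-3.8° Ω.

Z = 267 - j17.84 Ω = 267.6∠-3.8° Ω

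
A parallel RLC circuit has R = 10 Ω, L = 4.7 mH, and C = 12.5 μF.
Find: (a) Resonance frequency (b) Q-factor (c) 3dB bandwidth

Step 1 — Resonance: ω₀ = 1/√(LC) = 1/√(0.0047·1.25e-05) = 4126 rad/s.
Step 2 — f₀ = ω₀/(2π) = 656.6 Hz.
Step 3 — Parallel Q: Q = R/(ω₀L) = 10/(4126·0.0047) = 0.5157.
Step 4 — Bandwidth: Δω = ω₀/Q = 8000 rad/s; BW = Δω/(2π) = 1273 Hz.

(a) f₀ = 656.6 Hz  (b) Q = 0.5157  (c) BW = 1273 Hz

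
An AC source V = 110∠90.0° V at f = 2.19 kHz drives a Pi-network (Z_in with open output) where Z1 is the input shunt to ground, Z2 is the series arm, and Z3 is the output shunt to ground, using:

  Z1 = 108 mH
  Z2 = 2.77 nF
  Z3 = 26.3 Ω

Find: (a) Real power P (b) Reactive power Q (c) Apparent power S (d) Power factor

Step 1 — Angular frequency: ω = 2π·f = 2π·2190 = 1.376e+04 rad/s.
Step 2 — Component impedances:
  Z1: Z = jωL = j·1.376e+04·0.108 = 0 + j1486 Ω
  Z2: Z = 1/(jωC) = -j/(ω·C) = 0 - j2.624e+04 Ω
  Z3: Z = R = 26.3 Ω
Step 3 — With open output, the series arm Z2 and the output shunt Z3 appear in series to ground: Z2 + Z3 = 26.3 - j2.624e+04 Ω.
Step 4 — Parallel with input shunt Z1: Z_in = Z1 || (Z2 + Z3) = 0.09482 + j1575 Ω = 1575∠90.0° Ω.
Step 5 — Source phasor: V = 110∠90.0° V = 0 + j110 V.
Step 6 — Current: I = V / Z = 0.06983 + j4.203e-06 A = 0.06983∠0.0° A.
Step 7 — Complex power: S = V·I* = 0.0004623 + j7.681 VA.
Step 8 — Real power: P = Re(S) = 0.0004623 W.
Step 9 — Reactive power: Q = Im(S) = 7.681 VAR.
Step 10 — Apparent power: |S| = 7.681 VA.
Step 11 — Power factor: PF = P/|S| = 6.019e-05 (lagging).

(a) P = 0.0004623 W  (b) Q = 7.681 VAR  (c) S = 7.681 VA  (d) PF = 6.019e-05 (lagging)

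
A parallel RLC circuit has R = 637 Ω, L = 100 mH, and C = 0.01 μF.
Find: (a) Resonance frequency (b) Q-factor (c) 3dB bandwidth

Step 1 — Resonance: ω₀ = 1/√(LC) = 1/√(0.1·1e-08) = 3.162e+04 rad/s.
Step 2 — f₀ = ω₀/(2π) = 5033 Hz.
Step 3 — Parallel Q: Q = R/(ω₀L) = 637/(3.162e+04·0.1) = 0.2014.
Step 4 — Bandwidth: Δω = ω₀/Q = 1.57e+05 rad/s; BW = Δω/(2π) = 2.499e+04 Hz.

(a) f₀ = 5033 Hz  (b) Q = 0.2014  (c) BW = 2.499e+04 Hz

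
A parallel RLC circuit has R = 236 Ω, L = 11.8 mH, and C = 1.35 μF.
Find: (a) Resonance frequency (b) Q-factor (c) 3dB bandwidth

Step 1 — Resonance: ω₀ = 1/√(LC) = 1/√(0.0118·1.35e-06) = 7923 rad/s.
Step 2 — f₀ = ω₀/(2π) = 1261 Hz.
Step 3 — Parallel Q: Q = R/(ω₀L) = 236/(7923·0.0118) = 2.524.
Step 4 — Bandwidth: Δω = ω₀/Q = 3139 rad/s; BW = Δω/(2π) = 499.5 Hz.

(a) f₀ = 1261 Hz  (b) Q = 2.524  (c) BW = 499.5 Hz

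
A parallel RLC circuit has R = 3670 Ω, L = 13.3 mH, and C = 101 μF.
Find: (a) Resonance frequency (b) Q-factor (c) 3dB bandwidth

Step 1 — Resonance: ω₀ = 1/√(LC) = 1/√(0.0133·0.000101) = 862.8 rad/s.
Step 2 — f₀ = ω₀/(2π) = 137.3 Hz.
Step 3 — Parallel Q: Q = R/(ω₀L) = 3670/(862.8·0.0133) = 319.8.
Step 4 — Bandwidth: Δω = ω₀/Q = 2.698 rad/s; BW = Δω/(2π) = 0.4294 Hz.

(a) f₀ = 137.3 Hz  (b) Q = 319.8  (c) BW = 0.4294 Hz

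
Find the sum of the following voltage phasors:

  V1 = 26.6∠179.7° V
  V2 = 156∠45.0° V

Step 1 — Convert each phasor to rectangular form:
  V1 = 26.6·(cos(179.7°) + j·sin(179.7°)) = -26.6 + j0.1393 V
  V2 = 156·(cos(45.0°) + j·sin(45.0°)) = 110.3 + j110.3 V
Step 2 — Sum components: V_total = 83.71 + j110.4 V.
Step 3 — Convert to polar: |V_total| = 138.6 V, ∠V_total = 52.8°.

V_total = 138.6∠52.8° V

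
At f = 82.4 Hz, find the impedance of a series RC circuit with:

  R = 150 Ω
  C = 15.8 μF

Step 1 — Angular frequency: ω = 2π·f = 2π·82.4 = 517.7 rad/s.
Step 2 — Component impedances:
  R: Z = R = 150 Ω
  C: Z = 1/(jωC) = -j/(ω·C) = 0 - j122.2 Ω
Step 3 — Series combination: Z_total = R + C = 150 - j122.2 Ω = 193.5∠-39.2° Ω.

Z = 150 - j122.2 Ω = 193.5∠-39.2° Ω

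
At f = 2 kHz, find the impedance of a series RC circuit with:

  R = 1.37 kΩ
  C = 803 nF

Step 1 — Angular frequency: ω = 2π·f = 2π·2000 = 1.257e+04 rad/s.
Step 2 — Component impedances:
  R: Z = R = 1370 Ω
  C: Z = 1/(jωC) = -j/(ω·C) = 0 - j99.1 Ω
Step 3 — Series combination: Z_total = R + C = 1370 - j99.1 Ω = 1374∠-4.1° Ω.

Z = 1370 - j99.1 Ω = 1374∠-4.1° Ω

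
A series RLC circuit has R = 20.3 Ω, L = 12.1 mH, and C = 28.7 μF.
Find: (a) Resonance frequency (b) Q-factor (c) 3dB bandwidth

Step 1 — Resonance condition Im(Z)=0 gives ω₀ = 1/√(LC).
Step 2 — ω₀ = 1/√(0.0121·2.87e-05) = 1697 rad/s.
Step 3 — f₀ = ω₀/(2π) = 270.1 Hz.
Step 4 — Series Q: Q = ω₀L/R = 1697·0.0121/20.3 = 1.011.
Step 5 — 3dB bandwidth: Δω = ω₀/Q = 1678 rad/s; BW = Δω/(2π) = 267 Hz.

(a) f₀ = 270.1 Hz  (b) Q = 1.011  (c) BW = 267 Hz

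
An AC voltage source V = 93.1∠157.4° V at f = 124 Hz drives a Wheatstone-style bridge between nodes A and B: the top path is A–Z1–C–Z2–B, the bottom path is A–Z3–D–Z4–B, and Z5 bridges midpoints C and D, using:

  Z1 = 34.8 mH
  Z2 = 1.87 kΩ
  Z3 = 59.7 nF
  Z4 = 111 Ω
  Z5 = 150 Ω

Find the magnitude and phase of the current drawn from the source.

Step 1 — Angular frequency: ω = 2π·f = 2π·124 = 779.1 rad/s.
Step 2 — Component impedances:
  Z1: Z = jωL = j·779.1·0.0348 = 0 + j27.11 Ω
  Z2: Z = R = 1870 Ω
  Z3: Z = 1/(jωC) = -j/(ω·C) = 0 - j2.15e+04 Ω
  Z4: Z = R = 111 Ω
  Z5: Z = R = 150 Ω
Step 3 — Bridge requires nodal analysis (the Z5 bridge couples midpoints C and D, so the two paths cannot be reduced to a simple series/parallel combination). Setting node B to ground and injecting 1 A at node A, the 3-node admittance system at A, C, D solves to V_A = Z_AB = 229.4 + j26.34 Ω = 230.9∠6.6° Ω.
Step 4 — Source phasor: V = 93.1∠157.4° V = -85.95 + j35.78 V.
Step 5 — Ohm's law: I = V / Z_total = (-85.95 + j35.78) / (229.4 + j26.34) = -0.3522 + j0.1964 A.
Step 6 — Convert to polar: |I| = 0.4033 A, ∠I = 150.8°.

I = 0.4033∠150.8° A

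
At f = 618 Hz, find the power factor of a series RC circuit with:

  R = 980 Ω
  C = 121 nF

Step 1 — Angular frequency: ω = 2π·f = 2π·618 = 3883 rad/s.
Step 2 — Component impedances:
  R: Z = R = 980 Ω
  C: Z = 1/(jωC) = -j/(ω·C) = 0 - j2128 Ω
Step 3 — Series combination: Z_total = R + C = 980 - j2128 Ω = 2343∠-65.3° Ω.
Step 4 — Power factor: PF = cos(φ) = Re(Z)/|Z| = 980/2343.1 = 0.4182.
Step 5 — Type: Im(Z) = -2128 ⇒ leading (phase φ = -65.3°).

PF = 0.4182 (leading, φ = -65.3°)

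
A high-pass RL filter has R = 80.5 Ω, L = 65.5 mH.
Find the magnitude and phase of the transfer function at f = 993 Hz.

Step 1 — Angular frequency: ω = 2π·993 = 6239 rad/s.
Step 2 — Transfer function: H(jω) = jωL/(R + jωL).
Step 3 — Numerator jωL = j·408.7; denominator R + jωL = 80.5 + j408.7.
Step 4 — H = 0.9626 + j0.1896.
Step 5 — Magnitude: |H| = 0.9811 (-0.2 dB); phase: φ = 11.1°.

|H| = 0.9811 (-0.2 dB), φ = 11.1°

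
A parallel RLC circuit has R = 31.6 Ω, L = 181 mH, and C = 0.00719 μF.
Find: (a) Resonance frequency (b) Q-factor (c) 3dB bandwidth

Step 1 — Resonance: ω₀ = 1/√(LC) = 1/√(0.181·7.19e-09) = 2.772e+04 rad/s.
Step 2 — f₀ = ω₀/(2π) = 4412 Hz.
Step 3 — Parallel Q: Q = R/(ω₀L) = 31.6/(2.772e+04·0.181) = 0.006298.
Step 4 — Bandwidth: Δω = ω₀/Q = 4.401e+06 rad/s; BW = Δω/(2π) = 7.005e+05 Hz.

(a) f₀ = 4412 Hz  (b) Q = 0.006298  (c) BW = 7.005e+05 Hz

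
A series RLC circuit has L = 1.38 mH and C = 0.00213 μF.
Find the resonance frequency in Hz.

Step 1 — Resonance condition Im(Z)=0 gives ω₀ = 1/√(LC).
Step 2 — ω₀ = 1/√(0.00138·2.13e-09) = 5.833e+05 rad/s.
Step 3 — f₀ = ω₀/(2π) = 9.283e+04 Hz.

f₀ = 9.283e+04 Hz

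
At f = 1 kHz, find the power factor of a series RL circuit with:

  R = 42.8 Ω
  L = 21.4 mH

Step 1 — Angular frequency: ω = 2π·f = 2π·1000 = 6283 rad/s.
Step 2 — Component impedances:
  R: Z = R = 42.8 Ω
  L: Z = jωL = j·6283·0.0214 = 0 + j134.5 Ω
Step 3 — Series combination: Z_total = R + L = 42.8 + j134.5 Ω = 141.1∠72.3° Ω.
Step 4 — Power factor: PF = cos(φ) = Re(Z)/|Z| = 42.8/141.1 = 0.3033.
Step 5 — Type: Im(Z) = 134.5 ⇒ lagging (phase φ = 72.3°).

PF = 0.3033 (lagging, φ = 72.3°)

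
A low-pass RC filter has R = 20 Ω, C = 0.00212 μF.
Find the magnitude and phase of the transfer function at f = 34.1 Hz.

Step 1 — Angular frequency: ω = 2π·34.1 = 214.3 rad/s.
Step 2 — Transfer function: H(jω) = 1/(1 + jωRC).
Step 3 — Denominator: 1 + jωRC = 1 + j·214.3·20·2.12e-09 = 1 + j9.084e-06.
Step 4 — H = 1 - j9.084e-06.
Step 5 — Magnitude: |H| = 1 (-0.0 dB); phase: φ = -0.0°.

|H| = 1 (-0.0 dB), φ = -0.0°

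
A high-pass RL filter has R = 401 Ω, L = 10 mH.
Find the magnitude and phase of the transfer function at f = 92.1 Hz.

Step 1 — Angular frequency: ω = 2π·92.1 = 578.7 rad/s.
Step 2 — Transfer function: H(jω) = jωL/(R + jωL).
Step 3 — Numerator jωL = j·5.787; denominator R + jωL = 401 + j5.787.
Step 4 — H = 0.0002082 + j0.01443.
Step 5 — Magnitude: |H| = 0.01443 (-36.8 dB); phase: φ = 89.2°.

|H| = 0.01443 (-36.8 dB), φ = 89.2°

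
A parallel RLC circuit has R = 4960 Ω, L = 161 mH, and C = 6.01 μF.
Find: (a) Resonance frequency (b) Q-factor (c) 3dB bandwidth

Step 1 — Resonance: ω₀ = 1/√(LC) = 1/√(0.161·6.01e-06) = 1017 rad/s.
Step 2 — f₀ = ω₀/(2π) = 161.8 Hz.
Step 3 — Parallel Q: Q = R/(ω₀L) = 4960/(1017·0.161) = 30.3.
Step 4 — Bandwidth: Δω = ω₀/Q = 33.55 rad/s; BW = Δω/(2π) = 5.339 Hz.

(a) f₀ = 161.8 Hz  (b) Q = 30.3  (c) BW = 5.339 Hz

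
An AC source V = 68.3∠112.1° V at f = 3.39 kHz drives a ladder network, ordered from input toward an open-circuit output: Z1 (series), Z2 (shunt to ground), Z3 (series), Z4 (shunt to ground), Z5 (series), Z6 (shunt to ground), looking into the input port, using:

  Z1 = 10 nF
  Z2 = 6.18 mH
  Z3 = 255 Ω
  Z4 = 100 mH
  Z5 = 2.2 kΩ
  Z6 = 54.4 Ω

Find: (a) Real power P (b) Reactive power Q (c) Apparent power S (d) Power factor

Step 1 — Angular frequency: ω = 2π·f = 2π·3390 = 2.13e+04 rad/s.
Step 2 — Component impedances:
  Z1: Z = 1/(jωC) = -j/(ω·C) = 0 - j4695 Ω
  Z2: Z = jωL = j·2.13e+04·0.00618 = 0 + j131.6 Ω
  Z3: Z = R = 255 Ω
  Z4: Z = jωL = j·2.13e+04·0.1 = 0 + j2130 Ω
  Z5: Z = R = 2200 Ω
  Z6: Z = R = 54.4 Ω
Step 3 — Ladder network (open output): work backward from the far end, alternating series and parallel combinations. Z_in = 6.884 - j4570 Ω = 4570∠-89.9° Ω.
Step 4 — Source phasor: V = 68.3∠112.1° V = -25.7 + j63.28 V.
Step 5 — Current: I = V / Z = -0.01386 - j0.005602 A = 0.01495∠-158.0° A.
Step 6 — Complex power: S = V·I* = 0.001538 - j1.021 VA.
Step 7 — Real power: P = Re(S) = 0.001538 W.
Step 8 — Reactive power: Q = Im(S) = -1.021 VAR.
Step 9 — Apparent power: |S| = 1.021 VA.
Step 10 — Power factor: PF = P/|S| = 0.001507 (leading).

(a) P = 0.001538 W  (b) Q = -1.021 VAR  (c) S = 1.021 VA  (d) PF = 0.001507 (leading)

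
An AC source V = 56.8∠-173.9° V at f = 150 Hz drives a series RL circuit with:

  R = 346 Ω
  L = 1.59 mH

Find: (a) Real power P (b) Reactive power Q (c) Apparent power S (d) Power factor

Step 1 — Angular frequency: ω = 2π·f = 2π·150 = 942.5 rad/s.
Step 2 — Component impedances:
  R: Z = R = 346 Ω
  L: Z = jωL = j·942.5·0.00159 = 0 + j1.499 Ω
Step 3 — Series combination: Z_total = R + L = 346 + j1.499 Ω = 346∠0.2° Ω.
Step 4 — Source phasor: V = 56.8∠-173.9° V = -56.48 - j6.036 V.
Step 5 — Current: I = V / Z = -0.1633 - j0.01674 A = 0.1642∠-174.1° A.
Step 6 — Complex power: S = V·I* = 9.324 + j0.04038 VA.
Step 7 — Real power: P = Re(S) = 9.324 W.
Step 8 — Reactive power: Q = Im(S) = 0.04038 VAR.
Step 9 — Apparent power: |S| = 9.324 VA.
Step 10 — Power factor: PF = P/|S| = 1 (lagging).

(a) P = 9.324 W  (b) Q = 0.04038 VAR  (c) S = 9.324 VA  (d) PF = 1 (lagging)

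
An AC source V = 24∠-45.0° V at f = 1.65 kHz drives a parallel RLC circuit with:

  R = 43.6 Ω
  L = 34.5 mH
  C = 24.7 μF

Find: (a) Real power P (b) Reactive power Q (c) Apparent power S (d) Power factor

Step 1 — Angular frequency: ω = 2π·f = 2π·1650 = 1.037e+04 rad/s.
Step 2 — Component impedances:
  R: Z = R = 43.6 Ω
  L: Z = jωL = j·1.037e+04·0.0345 = 0 + j357.7 Ω
  C: Z = 1/(jωC) = -j/(ω·C) = 0 - j3.905 Ω
Step 3 — Parallel combination: 1/Z_total = 1/R + 1/L + 1/C; Z_total = 0.3546 - j3.916 Ω = 3.932∠-84.8° Ω.
Step 4 — Source phasor: V = 24∠-45.0° V = 16.97 - j16.97 V.
Step 5 — Current: I = V / Z = 4.687 + j3.909 A = 6.103∠39.8° A.
Step 6 — Complex power: S = V·I* = 13.21 - j145.9 VA.
Step 7 — Real power: P = Re(S) = 13.21 W.
Step 8 — Reactive power: Q = Im(S) = -145.9 VAR.
Step 9 — Apparent power: |S| = 146.5 VA.
Step 10 — Power factor: PF = P/|S| = 0.09019 (leading).

(a) P = 13.21 W  (b) Q = -145.9 VAR  (c) S = 146.5 VA  (d) PF = 0.09019 (leading)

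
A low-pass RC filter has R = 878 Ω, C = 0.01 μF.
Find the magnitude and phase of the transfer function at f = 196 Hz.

Step 1 — Angular frequency: ω = 2π·196 = 1232 rad/s.
Step 2 — Transfer function: H(jω) = 1/(1 + jωRC).
Step 3 — Denominator: 1 + jωRC = 1 + j·1232·878·1e-08 = 1 + j0.01081.
Step 4 — H = 0.9999 - j0.01081.
Step 5 — Magnitude: |H| = 0.9999 (-0.0 dB); phase: φ = -0.6°.

|H| = 0.9999 (-0.0 dB), φ = -0.6°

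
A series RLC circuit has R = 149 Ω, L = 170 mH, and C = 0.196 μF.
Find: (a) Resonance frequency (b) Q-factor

Step 1 — Resonance condition Im(Z)=0 gives ω₀ = 1/√(LC).
Step 2 — ω₀ = 1/√(0.17·1.96e-07) = 5478 rad/s.
Step 3 — f₀ = ω₀/(2π) = 871.9 Hz.
Step 4 — Series Q: Q = ω₀L/R = 5478·0.17/149 = 6.25.

(a) f₀ = 871.9 Hz  (b) Q = 6.25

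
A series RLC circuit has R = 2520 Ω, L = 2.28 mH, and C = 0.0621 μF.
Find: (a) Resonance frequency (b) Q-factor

Step 1 — Resonance condition Im(Z)=0 gives ω₀ = 1/√(LC).
Step 2 — ω₀ = 1/√(0.00228·6.21e-08) = 8.404e+04 rad/s.
Step 3 — f₀ = ω₀/(2π) = 1.338e+04 Hz.
Step 4 — Series Q: Q = ω₀L/R = 8.404e+04·0.00228/2520 = 0.07604.

(a) f₀ = 1.338e+04 Hz  (b) Q = 0.07604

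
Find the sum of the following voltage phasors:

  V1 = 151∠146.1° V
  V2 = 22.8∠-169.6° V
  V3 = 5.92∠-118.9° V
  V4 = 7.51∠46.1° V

Step 1 — Convert each phasor to rectangular form:
  V1 = 151·(cos(146.1°) + j·sin(146.1°)) = -125.3 + j84.22 V
  V2 = 22.8·(cos(-169.6°) + j·sin(-169.6°)) = -22.43 - j4.116 V
  V3 = 5.92·(cos(-118.9°) + j·sin(-118.9°)) = -2.861 - j5.183 V
  V4 = 7.51·(cos(46.1°) + j·sin(46.1°)) = 5.207 + j5.411 V
Step 2 — Sum components: V_total = -145.4 + j80.33 V.
Step 3 — Convert to polar: |V_total| = 166.1 V, ∠V_total = 151.1°.

V_total = 166.1∠151.1° V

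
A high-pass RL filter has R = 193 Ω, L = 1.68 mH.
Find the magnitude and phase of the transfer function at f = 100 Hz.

Step 1 — Angular frequency: ω = 2π·100 = 628.3 rad/s.
Step 2 — Transfer function: H(jω) = jωL/(R + jωL).
Step 3 — Numerator jωL = j·1.056; denominator R + jωL = 193 + j1.056.
Step 4 — H = 2.991e-05 + j0.005469.
Step 5 — Magnitude: |H| = 0.005469 (-45.2 dB); phase: φ = 89.7°.

|H| = 0.005469 (-45.2 dB), φ = 89.7°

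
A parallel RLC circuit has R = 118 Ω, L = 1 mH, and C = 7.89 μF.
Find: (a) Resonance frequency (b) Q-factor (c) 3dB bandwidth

Step 1 — Resonance: ω₀ = 1/√(LC) = 1/√(0.001·7.89e-06) = 1.126e+04 rad/s.
Step 2 — f₀ = ω₀/(2π) = 1792 Hz.
Step 3 — Parallel Q: Q = R/(ω₀L) = 118/(1.126e+04·0.001) = 10.48.
Step 4 — Bandwidth: Δω = ω₀/Q = 1074 rad/s; BW = Δω/(2π) = 170.9 Hz.

(a) f₀ = 1792 Hz  (b) Q = 10.48  (c) BW = 170.9 Hz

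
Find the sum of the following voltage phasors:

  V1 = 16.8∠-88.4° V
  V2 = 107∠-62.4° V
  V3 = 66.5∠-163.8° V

Step 1 — Convert each phasor to rectangular form:
  V1 = 16.8·(cos(-88.4°) + j·sin(-88.4°)) = 0.4691 - j16.79 V
  V2 = 107·(cos(-62.4°) + j·sin(-62.4°)) = 49.57 - j94.82 V
  V3 = 66.5·(cos(-163.8°) + j·sin(-163.8°)) = -63.86 - j18.55 V
Step 2 — Sum components: V_total = -13.82 - j130.2 V.
Step 3 — Convert to polar: |V_total| = 130.9 V, ∠V_total = -96.1°.

V_total = 130.9∠-96.1° V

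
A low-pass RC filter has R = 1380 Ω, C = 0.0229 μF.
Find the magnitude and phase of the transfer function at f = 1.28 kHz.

Step 1 — Angular frequency: ω = 2π·1280 = 8042 rad/s.
Step 2 — Transfer function: H(jω) = 1/(1 + jωRC).
Step 3 — Denominator: 1 + jωRC = 1 + j·8042·1380·2.29e-08 = 1 + j0.2542.
Step 4 — H = 0.9393 - j0.2387.
Step 5 — Magnitude: |H| = 0.9692 (-0.3 dB); phase: φ = -14.3°.

|H| = 0.9692 (-0.3 dB), φ = -14.3°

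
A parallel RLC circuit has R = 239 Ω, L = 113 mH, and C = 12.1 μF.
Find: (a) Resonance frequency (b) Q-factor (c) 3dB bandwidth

Step 1 — Resonance: ω₀ = 1/√(LC) = 1/√(0.113·1.21e-05) = 855.2 rad/s.
Step 2 — f₀ = ω₀/(2π) = 136.1 Hz.
Step 3 — Parallel Q: Q = R/(ω₀L) = 239/(855.2·0.113) = 2.473.
Step 4 — Bandwidth: Δω = ω₀/Q = 345.8 rad/s; BW = Δω/(2π) = 55.03 Hz.

(a) f₀ = 136.1 Hz  (b) Q = 2.473  (c) BW = 55.03 Hz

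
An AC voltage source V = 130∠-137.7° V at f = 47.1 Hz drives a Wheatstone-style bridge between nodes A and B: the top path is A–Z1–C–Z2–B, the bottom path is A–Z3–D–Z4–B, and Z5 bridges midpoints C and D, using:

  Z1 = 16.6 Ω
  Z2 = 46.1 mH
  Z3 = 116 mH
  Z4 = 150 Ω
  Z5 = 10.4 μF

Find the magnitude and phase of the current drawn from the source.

Step 1 — Angular frequency: ω = 2π·f = 2π·47.1 = 295.9 rad/s.
Step 2 — Component impedances:
  Z1: Z = R = 16.6 Ω
  Z2: Z = jωL = j·295.9·0.0461 = 0 + j13.64 Ω
  Z3: Z = jωL = j·295.9·0.116 = 0 + j34.33 Ω
  Z4: Z = R = 150 Ω
  Z5: Z = 1/(jωC) = -j/(ω·C) = 0 - j324.9 Ω
Step 3 — Bridge requires nodal analysis (the Z5 bridge couples midpoints C and D, so the two paths cannot be reduced to a simple series/parallel combination). Setting node B to ground and injecting 1 A at node A, the 3-node admittance system at A, C, D solves to V_A = Z_AB = 14.81 + j10.49 Ω = 18.15∠35.3° Ω.
Step 4 — Source phasor: V = 130∠-137.7° V = -96.15 - j87.49 V.
Step 5 — Ohm's law: I = V / Z_total = (-96.15 - j87.49) / (14.81 + j10.49) = -7.11 - j0.873 A.
Step 6 — Convert to polar: |I| = 7.164 A, ∠I = -173.0°.

I = 7.164∠-173.0° A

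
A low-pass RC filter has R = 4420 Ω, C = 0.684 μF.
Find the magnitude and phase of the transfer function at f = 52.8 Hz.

Step 1 — Angular frequency: ω = 2π·52.8 = 331.8 rad/s.
Step 2 — Transfer function: H(jω) = 1/(1 + jωRC).
Step 3 — Denominator: 1 + jωRC = 1 + j·331.8·4420·6.84e-07 = 1 + j1.003.
Step 4 — H = 0.4985 - j0.5.
Step 5 — Magnitude: |H| = 0.7061 (-3.0 dB); phase: φ = -45.1°.

|H| = 0.7061 (-3.0 dB), φ = -45.1°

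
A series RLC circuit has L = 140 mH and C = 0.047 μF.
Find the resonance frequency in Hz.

Step 1 — Resonance condition Im(Z)=0 gives ω₀ = 1/√(LC).
Step 2 — ω₀ = 1/√(0.14·4.7e-08) = 1.233e+04 rad/s.
Step 3 — f₀ = ω₀/(2π) = 1962 Hz.

f₀ = 1962 Hz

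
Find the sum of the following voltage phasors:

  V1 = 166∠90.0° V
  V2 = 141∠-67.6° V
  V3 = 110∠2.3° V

Step 1 — Convert each phasor to rectangular form:
  V1 = 166·(cos(90.0°) + j·sin(90.0°)) = 0 + j166 V
  V2 = 141·(cos(-67.6°) + j·sin(-67.6°)) = 53.73 - j130.4 V
  V3 = 110·(cos(2.3°) + j·sin(2.3°)) = 109.9 + j4.414 V
Step 2 — Sum components: V_total = 163.6 + j40.05 V.
Step 3 — Convert to polar: |V_total| = 168.5 V, ∠V_total = 13.8°.

V_total = 168.5∠13.8° V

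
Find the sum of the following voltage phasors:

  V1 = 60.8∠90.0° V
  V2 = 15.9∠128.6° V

Step 1 — Convert each phasor to rectangular form:
  V1 = 60.8·(cos(90.0°) + j·sin(90.0°)) = 0 + j60.8 V
  V2 = 15.9·(cos(128.6°) + j·sin(128.6°)) = -9.92 + j12.43 V
Step 2 — Sum components: V_total = -9.92 + j73.23 V.
Step 3 — Convert to polar: |V_total| = 73.9 V, ∠V_total = 97.7°.

V_total = 73.9∠97.7° V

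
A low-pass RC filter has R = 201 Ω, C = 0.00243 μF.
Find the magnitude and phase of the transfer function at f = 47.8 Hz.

Step 1 — Angular frequency: ω = 2π·47.8 = 300.3 rad/s.
Step 2 — Transfer function: H(jω) = 1/(1 + jωRC).
Step 3 — Denominator: 1 + jωRC = 1 + j·300.3·201·2.43e-09 = 1 + j0.0001467.
Step 4 — H = 1 - j0.0001467.
Step 5 — Magnitude: |H| = 1 (-0.0 dB); phase: φ = -0.0°.

|H| = 1 (-0.0 dB), φ = -0.0°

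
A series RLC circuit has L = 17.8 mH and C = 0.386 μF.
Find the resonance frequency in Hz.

Step 1 — Resonance condition Im(Z)=0 gives ω₀ = 1/√(LC).
Step 2 — ω₀ = 1/√(0.0178·3.86e-07) = 1.206e+04 rad/s.
Step 3 — f₀ = ω₀/(2π) = 1920 Hz.

f₀ = 1920 Hz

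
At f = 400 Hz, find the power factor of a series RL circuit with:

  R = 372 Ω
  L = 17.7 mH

Step 1 — Angular frequency: ω = 2π·f = 2π·400 = 2513 rad/s.
Step 2 — Component impedances:
  R: Z = R = 372 Ω
  L: Z = jωL = j·2513·0.0177 = 0 + j44.48 Ω
Step 3 — Series combination: Z_total = R + L = 372 + j44.48 Ω = 374.7∠6.8° Ω.
Step 4 — Power factor: PF = cos(φ) = Re(Z)/|Z| = 372/374.65 = 0.9929.
Step 5 — Type: Im(Z) = 44.48 ⇒ lagging (phase φ = 6.8°).

PF = 0.9929 (lagging, φ = 6.8°)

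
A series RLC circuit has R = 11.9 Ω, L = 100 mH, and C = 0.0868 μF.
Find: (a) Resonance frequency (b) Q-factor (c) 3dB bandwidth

Step 1 — Resonance condition Im(Z)=0 gives ω₀ = 1/√(LC).
Step 2 — ω₀ = 1/√(0.1·8.68e-08) = 1.073e+04 rad/s.
Step 3 — f₀ = ω₀/(2π) = 1708 Hz.
Step 4 — Series Q: Q = ω₀L/R = 1.073e+04·0.1/11.9 = 90.2.
Step 5 — 3dB bandwidth: Δω = ω₀/Q = 119 rad/s; BW = Δω/(2π) = 18.94 Hz.

(a) f₀ = 1708 Hz  (b) Q = 90.2  (c) BW = 18.94 Hz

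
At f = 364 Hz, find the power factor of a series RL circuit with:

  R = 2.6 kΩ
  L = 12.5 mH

Step 1 — Angular frequency: ω = 2π·f = 2π·364 = 2287 rad/s.
Step 2 — Component impedances:
  R: Z = R = 2600 Ω
  L: Z = jωL = j·2287·0.0125 = 0 + j28.59 Ω
Step 3 — Series combination: Z_total = R + L = 2600 + j28.59 Ω = 2600∠0.6° Ω.
Step 4 — Power factor: PF = cos(φ) = Re(Z)/|Z| = 2600/2600.2 = 0.9999.
Step 5 — Type: Im(Z) = 28.59 ⇒ lagging (phase φ = 0.6°).

PF = 0.9999 (lagging, φ = 0.6°)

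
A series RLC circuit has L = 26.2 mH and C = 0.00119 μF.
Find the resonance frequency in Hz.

Step 1 — Resonance condition Im(Z)=0 gives ω₀ = 1/√(LC).
Step 2 — ω₀ = 1/√(0.0262·1.19e-09) = 1.791e+05 rad/s.
Step 3 — f₀ = ω₀/(2π) = 2.85e+04 Hz.

f₀ = 2.85e+04 Hz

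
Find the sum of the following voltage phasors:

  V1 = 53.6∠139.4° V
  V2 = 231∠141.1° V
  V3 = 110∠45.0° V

Step 1 — Convert each phasor to rectangular form:
  V1 = 53.6·(cos(139.4°) + j·sin(139.4°)) = -40.7 + j34.88 V
  V2 = 231·(cos(141.1°) + j·sin(141.1°)) = -179.8 + j145.1 V
  V3 = 110·(cos(45.0°) + j·sin(45.0°)) = 77.78 + j77.78 V
Step 2 — Sum components: V_total = -142.7 + j257.7 V.
Step 3 — Convert to polar: |V_total| = 294.6 V, ∠V_total = 119.0°.

V_total = 294.6∠119.0° V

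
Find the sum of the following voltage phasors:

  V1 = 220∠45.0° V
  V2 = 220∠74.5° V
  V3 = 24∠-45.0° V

Step 1 — Convert each phasor to rectangular form:
  V1 = 220·(cos(45.0°) + j·sin(45.0°)) = 155.6 + j155.6 V
  V2 = 220·(cos(74.5°) + j·sin(74.5°)) = 58.79 + j212 V
  V3 = 24·(cos(-45.0°) + j·sin(-45.0°)) = 16.97 - j16.97 V
Step 2 — Sum components: V_total = 231.3 + j350.6 V.
Step 3 — Convert to polar: |V_total| = 420 V, ∠V_total = 56.6°.

V_total = 420∠56.6° V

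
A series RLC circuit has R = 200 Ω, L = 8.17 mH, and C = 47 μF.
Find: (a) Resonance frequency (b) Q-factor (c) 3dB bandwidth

Step 1 — Resonance: ω₀ = 1/√(LC) = 1/√(0.00817·4.7e-05) = 1614 rad/s.
Step 2 — f₀ = ω₀/(2π) = 256.8 Hz.
Step 3 — Series Q: Q = ω₀L/R = 1614·0.00817/200 = 0.06592.
Step 4 — Bandwidth: Δω = ω₀/Q = 2.448e+04 rad/s; BW = Δω/(2π) = 3896 Hz.

(a) f₀ = 256.8 Hz  (b) Q = 0.06592  (c) BW = 3896 Hz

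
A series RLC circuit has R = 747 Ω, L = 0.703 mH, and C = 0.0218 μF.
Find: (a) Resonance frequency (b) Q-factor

Step 1 — Resonance condition Im(Z)=0 gives ω₀ = 1/√(LC).
Step 2 — ω₀ = 1/√(0.000703·2.18e-08) = 2.554e+05 rad/s.
Step 3 — f₀ = ω₀/(2π) = 4.066e+04 Hz.
Step 4 — Series Q: Q = ω₀L/R = 2.554e+05·0.000703/747 = 0.2404.

(a) f₀ = 4.066e+04 Hz  (b) Q = 0.2404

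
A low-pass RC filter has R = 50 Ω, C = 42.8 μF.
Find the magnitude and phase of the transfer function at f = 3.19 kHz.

Step 1 — Angular frequency: ω = 2π·3190 = 2.004e+04 rad/s.
Step 2 — Transfer function: H(jω) = 1/(1 + jωRC).
Step 3 — Denominator: 1 + jωRC = 1 + j·2.004e+04·50·4.28e-05 = 1 + j42.89.
Step 4 — H = 0.0005432 - j0.0233.
Step 5 — Magnitude: |H| = 0.02331 (-32.7 dB); phase: φ = -88.7°.

|H| = 0.02331 (-32.7 dB), φ = -88.7°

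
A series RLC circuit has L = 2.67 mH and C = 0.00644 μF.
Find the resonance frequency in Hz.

Step 1 — Resonance condition Im(Z)=0 gives ω₀ = 1/√(LC).
Step 2 — ω₀ = 1/√(0.00267·6.44e-09) = 2.412e+05 rad/s.
Step 3 — f₀ = ω₀/(2π) = 3.838e+04 Hz.

f₀ = 3.838e+04 Hz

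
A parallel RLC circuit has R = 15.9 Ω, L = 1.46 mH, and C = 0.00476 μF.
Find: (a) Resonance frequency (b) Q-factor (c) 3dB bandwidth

Step 1 — Resonance: ω₀ = 1/√(LC) = 1/√(0.00146·4.76e-09) = 3.793e+05 rad/s.
Step 2 — f₀ = ω₀/(2π) = 6.037e+04 Hz.
Step 3 — Parallel Q: Q = R/(ω₀L) = 15.9/(3.793e+05·0.00146) = 0.02871.
Step 4 — Bandwidth: Δω = ω₀/Q = 1.321e+07 rad/s; BW = Δω/(2π) = 2.103e+06 Hz.

(a) f₀ = 6.037e+04 Hz  (b) Q = 0.02871  (c) BW = 2.103e+06 Hz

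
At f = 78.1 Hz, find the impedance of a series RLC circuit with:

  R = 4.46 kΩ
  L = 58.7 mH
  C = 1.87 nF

Step 1 — Angular frequency: ω = 2π·f = 2π·78.1 = 490.7 rad/s.
Step 2 — Component impedances:
  R: Z = R = 4460 Ω
  L: Z = jωL = j·490.7·0.0587 = 0 + j28.81 Ω
  C: Z = 1/(jωC) = -j/(ω·C) = 0 - j1.09e+06 Ω
Step 3 — Series combination: Z_total = R + L + C = 4460 - j1.09e+06 Ω = 1.09e+06∠-89.8° Ω.

Z = 4460 - j1.09e+06 Ω = 1.09e+06∠-89.8° Ω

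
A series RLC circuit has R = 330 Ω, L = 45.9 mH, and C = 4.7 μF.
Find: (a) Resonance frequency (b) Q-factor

Step 1 — Resonance condition Im(Z)=0 gives ω₀ = 1/√(LC).
Step 2 — ω₀ = 1/√(0.0459·4.7e-06) = 2153 rad/s.
Step 3 — f₀ = ω₀/(2π) = 342.7 Hz.
Step 4 — Series Q: Q = ω₀L/R = 2153·0.0459/330 = 0.2995.

(a) f₀ = 342.7 Hz  (b) Q = 0.2995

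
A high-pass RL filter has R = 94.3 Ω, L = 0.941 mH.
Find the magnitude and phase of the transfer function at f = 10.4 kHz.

Step 1 — Angular frequency: ω = 2π·1.04e+04 = 6.535e+04 rad/s.
Step 2 — Transfer function: H(jω) = jωL/(R + jωL).
Step 3 — Numerator jωL = j·61.49; denominator R + jωL = 94.3 + j61.49.
Step 4 — H = 0.2983 + j0.4575.
Step 5 — Magnitude: |H| = 0.5462 (-5.3 dB); phase: φ = 56.9°.

|H| = 0.5462 (-5.3 dB), φ = 56.9°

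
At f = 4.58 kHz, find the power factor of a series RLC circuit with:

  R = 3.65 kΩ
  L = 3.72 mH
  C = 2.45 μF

Step 1 — Angular frequency: ω = 2π·f = 2π·4580 = 2.878e+04 rad/s.
Step 2 — Component impedances:
  R: Z = R = 3650 Ω
  L: Z = jωL = j·2.878e+04·0.00372 = 0 + j107.1 Ω
  C: Z = 1/(jωC) = -j/(ω·C) = 0 - j14.18 Ω
Step 3 — Series combination: Z_total = R + L + C = 3650 + j92.87 Ω = 3651∠1.5° Ω.
Step 4 — Power factor: PF = cos(φ) = Re(Z)/|Z| = 3650/3651 = 0.9997.
Step 5 — Type: Im(Z) = 92.87 ⇒ lagging (phase φ = 1.5°).

PF = 0.9997 (lagging, φ = 1.5°)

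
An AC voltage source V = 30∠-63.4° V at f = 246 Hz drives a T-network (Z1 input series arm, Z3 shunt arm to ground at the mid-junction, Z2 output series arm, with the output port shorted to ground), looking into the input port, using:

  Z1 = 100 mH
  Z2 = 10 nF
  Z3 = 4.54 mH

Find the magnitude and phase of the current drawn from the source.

Step 1 — Angular frequency: ω = 2π·f = 2π·246 = 1546 rad/s.
Step 2 — Component impedances:
  Z1: Z = jωL = j·1546·0.1 = 0 + j154.6 Ω
  Z2: Z = 1/(jωC) = -j/(ω·C) = 0 - j6.47e+04 Ω
  Z3: Z = jωL = j·1546·0.00454 = 0 + j7.017 Ω
Step 3 — With the output port shorted to ground, the output series arm Z2 runs from the junction to ground; the shunt arm Z3 also runs from the junction to ground. They appear in parallel: Z3 || Z2 = 0 + j7.018 Ω.
Step 4 — Series with input arm Z1: Z_in = Z1 + (Z3 || Z2) = 0 + j161.6 Ω = 161.6∠90.0° Ω.
Step 5 — Source phasor: V = 30∠-63.4° V = 13.43 - j26.82 V.
Step 6 — Ohm's law: I = V / Z_total = (13.43 - j26.82) / (0 + j161.6) = -0.166 - j0.08313 A.
Step 7 — Convert to polar: |I| = 0.1857 A, ∠I = -153.4°.

I = 0.1857∠-153.4° A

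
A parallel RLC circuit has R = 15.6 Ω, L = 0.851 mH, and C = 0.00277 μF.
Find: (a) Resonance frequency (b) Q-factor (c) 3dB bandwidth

Step 1 — Resonance: ω₀ = 1/√(LC) = 1/√(0.000851·2.77e-09) = 6.513e+05 rad/s.
Step 2 — f₀ = ω₀/(2π) = 1.037e+05 Hz.
Step 3 — Parallel Q: Q = R/(ω₀L) = 15.6/(6.513e+05·0.000851) = 0.02814.
Step 4 — Bandwidth: Δω = ω₀/Q = 2.314e+07 rad/s; BW = Δω/(2π) = 3.683e+06 Hz.

(a) f₀ = 1.037e+05 Hz  (b) Q = 0.02814  (c) BW = 3.683e+06 Hz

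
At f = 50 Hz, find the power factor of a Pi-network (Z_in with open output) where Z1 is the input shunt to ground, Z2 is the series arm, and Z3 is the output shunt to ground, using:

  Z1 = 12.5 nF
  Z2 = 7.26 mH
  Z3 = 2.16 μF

Step 1 — Angular frequency: ω = 2π·f = 2π·50 = 314.2 rad/s.
Step 2 — Component impedances:
  Z1: Z = 1/(jωC) = -j/(ω·C) = 0 - j2.546e+05 Ω
  Z2: Z = jωL = j·314.2·0.00726 = 0 + j2.281 Ω
  Z3: Z = 1/(jωC) = -j/(ω·C) = 0 - j1474 Ω
Step 3 — With open output, the series arm Z2 and the output shunt Z3 appear in series to ground: Z2 + Z3 = 0 - j1471 Ω.
Step 4 — Parallel with input shunt Z1: Z_in = Z1 || (Z2 + Z3) = 0 - j1463 Ω = 1463∠-90.0° Ω.
Step 5 — Power factor: PF = cos(φ) = Re(Z)/|Z| = 0/1463 = 0.
Step 6 — Type: Im(Z) = -1463 ⇒ leading (phase φ = -90.0°).

PF = 0 (leading, φ = -90.0°)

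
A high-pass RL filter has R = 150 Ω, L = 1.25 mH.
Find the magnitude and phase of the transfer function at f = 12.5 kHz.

Step 1 — Angular frequency: ω = 2π·1.25e+04 = 7.854e+04 rad/s.
Step 2 — Transfer function: H(jω) = jωL/(R + jωL).
Step 3 — Numerator jωL = j·98.17; denominator R + jωL = 150 + j98.17.
Step 4 — H = 0.2999 + j0.4582.
Step 5 — Magnitude: |H| = 0.5476 (-5.2 dB); phase: φ = 56.8°.

|H| = 0.5476 (-5.2 dB), φ = 56.8°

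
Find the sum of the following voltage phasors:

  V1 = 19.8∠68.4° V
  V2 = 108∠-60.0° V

Step 1 — Convert each phasor to rectangular form:
  V1 = 19.8·(cos(68.4°) + j·sin(68.4°)) = 7.289 + j18.41 V
  V2 = 108·(cos(-60.0°) + j·sin(-60.0°)) = 54 - j93.53 V
Step 2 — Sum components: V_total = 61.29 - j75.12 V.
Step 3 — Convert to polar: |V_total| = 96.95 V, ∠V_total = -50.8°.

V_total = 96.95∠-50.8° V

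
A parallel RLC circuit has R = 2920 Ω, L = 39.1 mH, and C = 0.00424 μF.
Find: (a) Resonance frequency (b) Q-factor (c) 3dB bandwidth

Step 1 — Resonance: ω₀ = 1/√(LC) = 1/√(0.0391·4.24e-09) = 7.767e+04 rad/s.
Step 2 — f₀ = ω₀/(2π) = 1.236e+04 Hz.
Step 3 — Parallel Q: Q = R/(ω₀L) = 2920/(7.767e+04·0.0391) = 0.9616.
Step 4 — Bandwidth: Δω = ω₀/Q = 8.077e+04 rad/s; BW = Δω/(2π) = 1.285e+04 Hz.

(a) f₀ = 1.236e+04 Hz  (b) Q = 0.9616  (c) BW = 1.285e+04 Hz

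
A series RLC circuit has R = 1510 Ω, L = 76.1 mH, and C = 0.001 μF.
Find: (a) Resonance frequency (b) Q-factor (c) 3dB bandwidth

Step 1 — Resonance: ω₀ = 1/√(LC) = 1/√(0.0761·1e-09) = 1.146e+05 rad/s.
Step 2 — f₀ = ω₀/(2π) = 1.824e+04 Hz.
Step 3 — Series Q: Q = ω₀L/R = 1.146e+05·0.0761/1510 = 5.777.
Step 4 — Bandwidth: Δω = ω₀/Q = 1.984e+04 rad/s; BW = Δω/(2π) = 3158 Hz.

(a) f₀ = 1.824e+04 Hz  (b) Q = 5.777  (c) BW = 3158 Hz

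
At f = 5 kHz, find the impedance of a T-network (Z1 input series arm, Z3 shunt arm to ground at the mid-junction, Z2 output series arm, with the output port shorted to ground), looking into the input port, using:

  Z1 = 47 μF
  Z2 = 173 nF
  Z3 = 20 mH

Step 1 — Angular frequency: ω = 2π·f = 2π·5000 = 3.142e+04 rad/s.
Step 2 — Component impedances:
  Z1: Z = 1/(jωC) = -j/(ω·C) = 0 - j0.6773 Ω
  Z2: Z = 1/(jωC) = -j/(ω·C) = 0 - j184 Ω
  Z3: Z = jωL = j·3.142e+04·0.02 = 0 + j628.3 Ω
Step 3 — With the output port shorted to ground, the output series arm Z2 runs from the junction to ground; the shunt arm Z3 also runs from the junction to ground. They appear in parallel: Z3 || Z2 = 0 - j260.2 Ω.
Step 4 — Series with input arm Z1: Z_in = Z1 + (Z3 || Z2) = 0 - j260.9 Ω = 260.9∠-90.0° Ω.

Z = 0 - j260.9 Ω = 260.9∠-90.0° Ω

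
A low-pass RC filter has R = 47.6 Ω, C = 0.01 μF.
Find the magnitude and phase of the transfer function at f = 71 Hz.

Step 1 — Angular frequency: ω = 2π·71 = 446.1 rad/s.
Step 2 — Transfer function: H(jω) = 1/(1 + jωRC).
Step 3 — Denominator: 1 + jωRC = 1 + j·446.1·47.6·1e-08 = 1 + j0.0002123.
Step 4 — H = 1 - j0.0002123.
Step 5 — Magnitude: |H| = 1 (-0.0 dB); phase: φ = -0.0°.

|H| = 1 (-0.0 dB), φ = -0.0°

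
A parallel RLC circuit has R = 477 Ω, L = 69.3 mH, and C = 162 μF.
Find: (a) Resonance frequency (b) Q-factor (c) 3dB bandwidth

Step 1 — Resonance: ω₀ = 1/√(LC) = 1/√(0.0693·0.000162) = 298.5 rad/s.
Step 2 — f₀ = ω₀/(2π) = 47.5 Hz.
Step 3 — Parallel Q: Q = R/(ω₀L) = 477/(298.5·0.0693) = 23.06.
Step 4 — Bandwidth: Δω = ω₀/Q = 12.94 rad/s; BW = Δω/(2π) = 2.06 Hz.

(a) f₀ = 47.5 Hz  (b) Q = 23.06  (c) BW = 2.06 Hz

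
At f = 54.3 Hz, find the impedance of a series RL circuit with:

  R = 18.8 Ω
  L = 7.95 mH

Step 1 — Angular frequency: ω = 2π·f = 2π·54.3 = 341.2 rad/s.
Step 2 — Component impedances:
  R: Z = R = 18.8 Ω
  L: Z = jωL = j·341.2·0.00795 = 0 + j2.712 Ω
Step 3 — Series combination: Z_total = R + L = 18.8 + j2.712 Ω = 18.99∠8.2° Ω.

Z = 18.8 + j2.712 Ω = 18.99∠8.2° Ω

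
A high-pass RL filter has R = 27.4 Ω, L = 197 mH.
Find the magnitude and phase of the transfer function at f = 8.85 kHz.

Step 1 — Angular frequency: ω = 2π·8850 = 5.561e+04 rad/s.
Step 2 — Transfer function: H(jω) = jωL/(R + jωL).
Step 3 — Numerator jωL = j·1.095e+04; denominator R + jωL = 27.4 + j1.095e+04.
Step 4 — H = 1 + j0.002501.
Step 5 — Magnitude: |H| = 1 (-0.0 dB); phase: φ = 0.1°.

|H| = 1 (-0.0 dB), φ = 0.1°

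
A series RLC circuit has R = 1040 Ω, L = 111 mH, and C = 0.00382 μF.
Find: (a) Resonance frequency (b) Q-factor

Step 1 — Resonance condition Im(Z)=0 gives ω₀ = 1/√(LC).
Step 2 — ω₀ = 1/√(0.111·3.82e-09) = 4.856e+04 rad/s.
Step 3 — f₀ = ω₀/(2π) = 7729 Hz.
Step 4 — Series Q: Q = ω₀L/R = 4.856e+04·0.111/1040 = 5.183.

(a) f₀ = 7729 Hz  (b) Q = 5.183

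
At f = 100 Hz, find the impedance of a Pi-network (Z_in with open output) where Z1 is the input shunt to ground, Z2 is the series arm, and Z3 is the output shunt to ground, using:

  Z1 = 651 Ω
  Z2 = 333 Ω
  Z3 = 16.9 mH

Step 1 — Angular frequency: ω = 2π·f = 2π·100 = 628.3 rad/s.
Step 2 — Component impedances:
  Z1: Z = R = 651 Ω
  Z2: Z = R = 333 Ω
  Z3: Z = jωL = j·628.3·0.0169 = 0 + j10.62 Ω
Step 3 — With open output, the series arm Z2 and the output shunt Z3 appear in series to ground: Z2 + Z3 = 333 + j10.62 Ω.
Step 4 — Parallel with input shunt Z1: Z_in = Z1 || (Z2 + Z3) = 220.4 + j4.647 Ω = 220.4∠1.2° Ω.

Z = 220.4 + j4.647 Ω = 220.4∠1.2° Ω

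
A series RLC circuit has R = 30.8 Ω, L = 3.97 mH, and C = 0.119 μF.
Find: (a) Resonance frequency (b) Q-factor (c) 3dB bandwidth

Step 1 — Resonance: ω₀ = 1/√(LC) = 1/√(0.00397·1.19e-07) = 4.601e+04 rad/s.
Step 2 — f₀ = ω₀/(2π) = 7322 Hz.
Step 3 — Series Q: Q = ω₀L/R = 4.601e+04·0.00397/30.8 = 5.93.
Step 4 — Bandwidth: Δω = ω₀/Q = 7758 rad/s; BW = Δω/(2π) = 1235 Hz.

(a) f₀ = 7322 Hz  (b) Q = 5.93  (c) BW = 1235 Hz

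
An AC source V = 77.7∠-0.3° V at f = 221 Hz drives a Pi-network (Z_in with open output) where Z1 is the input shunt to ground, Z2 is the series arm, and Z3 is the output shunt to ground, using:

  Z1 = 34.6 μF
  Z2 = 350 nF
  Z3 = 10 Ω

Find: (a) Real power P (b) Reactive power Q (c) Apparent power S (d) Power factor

Step 1 — Angular frequency: ω = 2π·f = 2π·221 = 1389 rad/s.
Step 2 — Component impedances:
  Z1: Z = 1/(jωC) = -j/(ω·C) = 0 - j20.81 Ω
  Z2: Z = 1/(jωC) = -j/(ω·C) = 0 - j2058 Ω
  Z3: Z = R = 10 Ω
Step 3 — With open output, the series arm Z2 and the output shunt Z3 appear in series to ground: Z2 + Z3 = 10 - j2058 Ω.
Step 4 — Parallel with input shunt Z1: Z_in = Z1 || (Z2 + Z3) = 0.001003 - j20.61 Ω = 20.61∠-90.0° Ω.
Step 5 — Source phasor: V = 77.7∠-0.3° V = 77.7 - j0.4068 V.
Step 6 — Current: I = V / Z = 0.01993 + j3.771 A = 3.771∠89.7° A.
Step 7 — Complex power: S = V·I* = 0.01426 - j293 VA.
Step 8 — Real power: P = Re(S) = 0.01426 W.
Step 9 — Reactive power: Q = Im(S) = -293 VAR.
Step 10 — Apparent power: |S| = 293 VA.
Step 11 — Power factor: PF = P/|S| = 4.867e-05 (leading).

(a) P = 0.01426 W  (b) Q = -293 VAR  (c) S = 293 VA  (d) PF = 4.867e-05 (leading)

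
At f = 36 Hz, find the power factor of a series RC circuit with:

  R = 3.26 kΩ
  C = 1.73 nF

Step 1 — Angular frequency: ω = 2π·f = 2π·36 = 226.2 rad/s.
Step 2 — Component impedances:
  R: Z = R = 3260 Ω
  C: Z = 1/(jωC) = -j/(ω·C) = 0 - j2.555e+06 Ω
Step 3 — Series combination: Z_total = R + C = 3260 - j2.555e+06 Ω = 2.555e+06∠-89.9° Ω.
Step 4 — Power factor: PF = cos(φ) = Re(Z)/|Z| = 3260/2.555e+06 = 0.001276.
Step 5 — Type: Im(Z) = -2.555e+06 ⇒ leading (phase φ = -89.9°).

PF = 0.001276 (leading, φ = -89.9°)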